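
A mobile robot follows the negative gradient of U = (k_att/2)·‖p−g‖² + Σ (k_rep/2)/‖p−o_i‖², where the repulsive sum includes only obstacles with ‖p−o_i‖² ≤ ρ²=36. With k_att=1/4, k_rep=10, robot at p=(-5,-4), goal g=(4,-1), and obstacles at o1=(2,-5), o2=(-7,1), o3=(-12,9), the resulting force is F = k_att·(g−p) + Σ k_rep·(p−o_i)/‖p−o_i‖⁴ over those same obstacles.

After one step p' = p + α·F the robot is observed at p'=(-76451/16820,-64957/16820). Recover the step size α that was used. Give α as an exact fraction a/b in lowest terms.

F_att = 1/4·(g−p) = 1/4·(9,3) = (2.2500,0.7500)
o1: d²=50 > ρ²=36 → inactive
o2: d²=29 ≤ ρ²=36; F_rep = 10·(2,-5)/29² = (0.0238,-0.0595)
o3: d²=218 > ρ²=36 → inactive
F = F_att + ΣF_rep = (2.2738,0.6905)
Δp = p'−p = (0.4548,0.1381); α = Δx/Fx = (7649/16820) / (7649/3364) = 1/5
check: Δy/Fy = (2323/16820) / (2323/3364) = 1/5 ✓

α = 1/5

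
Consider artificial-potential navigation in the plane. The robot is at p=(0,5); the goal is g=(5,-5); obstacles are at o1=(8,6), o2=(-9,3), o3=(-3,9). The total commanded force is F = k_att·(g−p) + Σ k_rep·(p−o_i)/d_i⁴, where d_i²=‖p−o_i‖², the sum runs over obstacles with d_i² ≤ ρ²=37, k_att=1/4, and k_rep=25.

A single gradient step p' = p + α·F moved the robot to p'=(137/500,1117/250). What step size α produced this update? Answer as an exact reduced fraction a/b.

α = 1/5

F_att = 1/4·(g−p) = 1/4·(5,-10) = (1.2500,-2.5000)
o1: d²=65 > ρ²=37 → inactive
o2: d²=85 > ρ²=37 → inactive
o3: d²=25 ≤ ρ²=37; F_rep = 25·(3,-4)/25² = (0.1200,-0.1600)
F = F_att + ΣF_rep = (1.3700,-2.6600)
Δp = p'−p = (0.2740,-0.5320); α = Δx/Fx = (137/500) / (137/100) = 1/5
check: Δy/Fy = (-133/250) / (-133/50) = 1/5 ✓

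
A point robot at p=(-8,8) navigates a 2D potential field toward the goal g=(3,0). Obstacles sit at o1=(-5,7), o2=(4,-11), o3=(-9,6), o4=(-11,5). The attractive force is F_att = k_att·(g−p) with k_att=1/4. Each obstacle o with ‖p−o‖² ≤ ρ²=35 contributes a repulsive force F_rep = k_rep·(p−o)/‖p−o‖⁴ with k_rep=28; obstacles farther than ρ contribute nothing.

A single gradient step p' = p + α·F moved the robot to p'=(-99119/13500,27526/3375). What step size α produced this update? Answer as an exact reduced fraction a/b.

F_att = 1/4·(g−p) = 1/4·(11,-8) = (2.7500,-2.0000)
o1: d²=10 ≤ ρ²=35; F_rep = 28·(-3,1)/10² = (-0.8400,0.2800)
o2: d²=505 > ρ²=35 → inactive
o3: d²=5 ≤ ρ²=35; F_rep = 28·(1,2)/5² = (1.1200,2.2400)
o4: d²=18 ≤ ρ²=35; F_rep = 28·(3,3)/18² = (0.2593,0.2593)
F = F_att + ΣF_rep = (3.2893,0.7793)
Δp = p'−p = (0.6579,0.1559); α = Δx/Fx = (8881/13500) / (8881/2700) = 1/5
check: Δy/Fy = (526/3375) / (526/675) = 1/5 ✓

α = 1/5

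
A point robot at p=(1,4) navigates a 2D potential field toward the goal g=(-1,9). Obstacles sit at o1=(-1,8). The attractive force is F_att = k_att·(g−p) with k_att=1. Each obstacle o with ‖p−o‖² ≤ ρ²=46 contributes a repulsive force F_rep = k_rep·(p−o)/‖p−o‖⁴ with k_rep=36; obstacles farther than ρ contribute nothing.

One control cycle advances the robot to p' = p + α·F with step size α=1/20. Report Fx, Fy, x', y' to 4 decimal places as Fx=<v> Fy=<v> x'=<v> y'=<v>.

Fx=-1.8200 Fy=4.6400 x'=0.9090 y'=4.2320

F_att = 1·(g−p) = 1·(-2,5) = (-2.0000,5.0000)
o1: d²=20 ≤ ρ²=46; F_rep = 36·(2,-4)/20² = (0.1800,-0.3600)
F = F_att + ΣF_rep = (-1.8200,4.6400)
p' = p + 1/20·F = (0.9090,4.2320)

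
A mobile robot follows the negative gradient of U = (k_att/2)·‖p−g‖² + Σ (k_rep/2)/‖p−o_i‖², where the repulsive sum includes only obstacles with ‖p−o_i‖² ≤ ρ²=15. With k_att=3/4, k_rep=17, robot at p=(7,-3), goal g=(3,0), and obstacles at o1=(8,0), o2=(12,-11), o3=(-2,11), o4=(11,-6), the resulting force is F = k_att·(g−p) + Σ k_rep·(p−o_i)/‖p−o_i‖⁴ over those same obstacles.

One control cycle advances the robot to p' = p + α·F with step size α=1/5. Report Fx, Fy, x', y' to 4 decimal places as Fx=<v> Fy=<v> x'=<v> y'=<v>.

F_att = 3/4·(g−p) = 3/4·(-4,3) = (-3.0000,2.2500)
o1: d²=10 ≤ ρ²=15; F_rep = 17·(-1,-3)/10² = (-0.1700,-0.5100)
o2: d²=89 > ρ²=15 → inactive
o3: d²=277 > ρ²=15 → inactive
o4: d²=25 > ρ²=15 → inactive
F = F_att + ΣF_rep = (-3.1700,1.7400)
p' = p + 1/5·F = (6.3660,-2.6520)

Fx=-3.1700 Fy=1.7400 x'=6.3660 y'=-2.6520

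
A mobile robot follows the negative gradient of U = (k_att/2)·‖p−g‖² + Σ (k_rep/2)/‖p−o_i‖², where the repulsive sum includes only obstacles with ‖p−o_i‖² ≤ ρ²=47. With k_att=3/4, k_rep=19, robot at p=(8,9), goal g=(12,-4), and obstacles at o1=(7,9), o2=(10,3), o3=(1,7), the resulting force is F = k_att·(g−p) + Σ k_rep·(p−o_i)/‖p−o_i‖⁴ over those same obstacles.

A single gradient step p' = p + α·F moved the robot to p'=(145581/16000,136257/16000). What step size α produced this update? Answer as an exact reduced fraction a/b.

α = 1/20

F_att = 3/4·(g−p) = 3/4·(4,-13) = (3.0000,-9.7500)
o1: d²=1 ≤ ρ²=47; F_rep = 19·(1,0)/1² = (19.0000,0.0000)
o2: d²=40 ≤ ρ²=47; F_rep = 19·(-2,6)/40² = (-0.0238,0.0712)
o3: d²=53 > ρ²=47 → inactive
F = F_att + ΣF_rep = (21.9763,-9.6788)
Δp = p'−p = (1.0988,-0.4839); α = Δx/Fx = (17581/16000) / (17581/800) = 1/20
check: Δy/Fy = (-7743/16000) / (-7743/800) = 1/20 ✓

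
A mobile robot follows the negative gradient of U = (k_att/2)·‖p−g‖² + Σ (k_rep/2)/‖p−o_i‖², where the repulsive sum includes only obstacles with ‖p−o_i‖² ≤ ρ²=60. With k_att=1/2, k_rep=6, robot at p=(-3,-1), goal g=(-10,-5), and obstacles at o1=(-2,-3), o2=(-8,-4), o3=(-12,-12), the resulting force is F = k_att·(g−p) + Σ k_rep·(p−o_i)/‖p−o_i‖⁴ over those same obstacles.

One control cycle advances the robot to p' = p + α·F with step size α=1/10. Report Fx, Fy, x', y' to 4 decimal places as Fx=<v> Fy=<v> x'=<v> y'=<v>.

Fx=-3.7140 Fy=-1.5044 x'=-3.3714 y'=-1.1504

F_att = 1/2·(g−p) = 1/2·(-7,-4) = (-3.5000,-2.0000)
o1: d²=5 ≤ ρ²=60; F_rep = 6·(-1,2)/5² = (-0.2400,0.4800)
o2: d²=34 ≤ ρ²=60; F_rep = 6·(5,3)/34² = (0.0260,0.0156)
o3: d²=202 > ρ²=60 → inactive
F = F_att + ΣF_rep = (-3.7140,-1.5044)
p' = p + 1/10·F = (-3.3714,-1.1504)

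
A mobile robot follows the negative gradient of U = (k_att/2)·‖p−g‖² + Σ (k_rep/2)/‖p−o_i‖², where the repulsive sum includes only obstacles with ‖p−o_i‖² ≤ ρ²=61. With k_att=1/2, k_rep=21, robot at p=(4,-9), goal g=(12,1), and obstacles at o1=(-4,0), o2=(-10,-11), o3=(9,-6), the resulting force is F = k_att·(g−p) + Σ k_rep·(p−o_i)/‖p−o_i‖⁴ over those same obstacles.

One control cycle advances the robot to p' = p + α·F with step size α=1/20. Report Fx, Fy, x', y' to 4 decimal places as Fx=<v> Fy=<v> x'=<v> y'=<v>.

F_att = 1/2·(g−p) = 1/2·(8,10) = (4.0000,5.0000)
o1: d²=145 > ρ²=61 → inactive
o2: d²=200 > ρ²=61 → inactive
o3: d²=34 ≤ ρ²=61; F_rep = 21·(-5,-3)/34² = (-0.0908,-0.0545)
F = F_att + ΣF_rep = (3.9092,4.9455)
p' = p + 1/20·F = (4.1955,-8.7527)

Fx=3.9092 Fy=4.9455 x'=4.1955 y'=-8.7527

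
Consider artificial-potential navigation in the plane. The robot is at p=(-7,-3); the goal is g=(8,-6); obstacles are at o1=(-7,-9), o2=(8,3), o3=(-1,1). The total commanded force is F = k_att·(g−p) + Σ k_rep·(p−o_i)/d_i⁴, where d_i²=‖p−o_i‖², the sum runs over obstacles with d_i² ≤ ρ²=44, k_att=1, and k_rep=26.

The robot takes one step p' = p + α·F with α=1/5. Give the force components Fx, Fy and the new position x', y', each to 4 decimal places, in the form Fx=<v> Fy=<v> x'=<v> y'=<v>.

F_att = 1·(g−p) = 1·(15,-3) = (15.0000,-3.0000)
o1: d²=36 ≤ ρ²=44; F_rep = 26·(0,6)/36² = (0.0000,0.1204)
o2: d²=261 > ρ²=44 → inactive
o3: d²=52 > ρ²=44 → inactive
F = F_att + ΣF_rep = (15.0000,-2.8796)
p' = p + 1/5·F = (-4.0000,-3.5759)

Fx=15.0000 Fy=-2.8796 x'=-4.0000 y'=-3.5759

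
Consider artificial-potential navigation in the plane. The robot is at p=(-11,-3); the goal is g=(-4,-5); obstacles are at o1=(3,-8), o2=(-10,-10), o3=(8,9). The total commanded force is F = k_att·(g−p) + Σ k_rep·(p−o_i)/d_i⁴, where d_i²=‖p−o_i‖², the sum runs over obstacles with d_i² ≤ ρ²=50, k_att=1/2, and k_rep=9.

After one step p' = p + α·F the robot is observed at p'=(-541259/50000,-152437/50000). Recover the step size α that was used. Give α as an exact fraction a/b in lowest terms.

F_att = 1/2·(g−p) = 1/2·(7,-2) = (3.5000,-1.0000)
o1: d²=221 > ρ²=50 → inactive
o2: d²=50 ≤ ρ²=50; F_rep = 9·(-1,7)/50² = (-0.0036,0.0252)
o3: d²=505 > ρ²=50 → inactive
F = F_att + ΣF_rep = (3.4964,-0.9748)
Δp = p'−p = (0.1748,-0.0487); α = Δx/Fx = (8741/50000) / (8741/2500) = 1/20
check: Δy/Fy = (-2437/50000) / (-2437/2500) = 1/20 ✓

α = 1/20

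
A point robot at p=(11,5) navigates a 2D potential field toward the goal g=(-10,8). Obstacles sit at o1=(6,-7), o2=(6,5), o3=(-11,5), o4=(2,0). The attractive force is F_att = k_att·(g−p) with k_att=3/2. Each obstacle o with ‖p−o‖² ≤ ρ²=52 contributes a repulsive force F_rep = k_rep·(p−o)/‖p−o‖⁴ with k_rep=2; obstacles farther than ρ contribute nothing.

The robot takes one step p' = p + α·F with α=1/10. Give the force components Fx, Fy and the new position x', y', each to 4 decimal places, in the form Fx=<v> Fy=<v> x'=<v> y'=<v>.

F_att = 3/2·(g−p) = 3/2·(-21,3) = (-31.5000,4.5000)
o1: d²=169 > ρ²=52 → inactive
o2: d²=25 ≤ ρ²=52; F_rep = 2·(5,0)/25² = (0.0160,0.0000)
o3: d²=484 > ρ²=52 → inactive
o4: d²=106 > ρ²=52 → inactive
F = F_att + ΣF_rep = (-31.4840,4.5000)
p' = p + 1/10·F = (7.8516,5.4500)

Fx=-31.4840 Fy=4.5000 x'=7.8516 y'=5.4500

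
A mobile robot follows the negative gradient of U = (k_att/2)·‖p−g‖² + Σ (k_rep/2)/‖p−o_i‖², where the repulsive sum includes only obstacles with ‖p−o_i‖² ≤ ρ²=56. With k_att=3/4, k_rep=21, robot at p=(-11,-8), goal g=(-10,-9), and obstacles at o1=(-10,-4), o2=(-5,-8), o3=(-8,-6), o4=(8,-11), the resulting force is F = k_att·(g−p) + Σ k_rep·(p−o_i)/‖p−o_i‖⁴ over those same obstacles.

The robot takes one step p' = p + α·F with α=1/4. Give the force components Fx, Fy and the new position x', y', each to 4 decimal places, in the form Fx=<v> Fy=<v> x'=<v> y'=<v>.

Fx=0.2073 Fy=-1.2892 x'=-10.9482 y'=-8.3223

F_att = 3/4·(g−p) = 3/4·(1,-1) = (0.7500,-0.7500)
o1: d²=17 ≤ ρ²=56; F_rep = 21·(-1,-4)/17² = (-0.0727,-0.2907)
o2: d²=36 ≤ ρ²=56; F_rep = 21·(-6,0)/36² = (-0.0972,0.0000)
o3: d²=13 ≤ ρ²=56; F_rep = 21·(-3,-2)/13² = (-0.3728,-0.2485)
o4: d²=370 > ρ²=56 → inactive
F = F_att + ΣF_rep = (0.2073,-1.2892)
p' = p + 1/4·F = (-10.9482,-8.3223)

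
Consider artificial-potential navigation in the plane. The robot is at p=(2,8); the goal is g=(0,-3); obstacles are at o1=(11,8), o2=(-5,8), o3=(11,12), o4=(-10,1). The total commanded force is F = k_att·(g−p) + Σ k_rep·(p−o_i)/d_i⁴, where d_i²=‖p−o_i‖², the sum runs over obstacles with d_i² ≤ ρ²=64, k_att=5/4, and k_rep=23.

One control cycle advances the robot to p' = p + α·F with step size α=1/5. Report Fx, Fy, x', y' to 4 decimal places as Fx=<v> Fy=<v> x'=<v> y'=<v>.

Fx=-2.4329 Fy=-13.7500 x'=1.5134 y'=5.2500

F_att = 5/4·(g−p) = 5/4·(-2,-11) = (-2.5000,-13.7500)
o1: d²=81 > ρ²=64 → inactive
o2: d²=49 ≤ ρ²=64; F_rep = 23·(7,0)/49² = (0.0671,0.0000)
o3: d²=97 > ρ²=64 → inactive
o4: d²=193 > ρ²=64 → inactive
F = F_att + ΣF_rep = (-2.4329,-13.7500)
p' = p + 1/5·F = (1.5134,5.2500)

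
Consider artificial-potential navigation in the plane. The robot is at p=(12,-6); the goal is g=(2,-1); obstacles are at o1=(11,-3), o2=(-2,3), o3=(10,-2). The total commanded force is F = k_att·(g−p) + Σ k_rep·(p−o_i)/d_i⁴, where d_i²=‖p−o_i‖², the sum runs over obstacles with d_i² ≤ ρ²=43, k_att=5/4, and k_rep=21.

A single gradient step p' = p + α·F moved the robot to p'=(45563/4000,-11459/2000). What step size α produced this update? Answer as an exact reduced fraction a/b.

α = 1/20

F_att = 5/4·(g−p) = 5/4·(-10,5) = (-12.5000,6.2500)
o1: d²=10 ≤ ρ²=43; F_rep = 21·(1,-3)/10² = (0.2100,-0.6300)
o2: d²=277 > ρ²=43 → inactive
o3: d²=20 ≤ ρ²=43; F_rep = 21·(2,-4)/20² = (0.1050,-0.2100)
F = F_att + ΣF_rep = (-12.1850,5.4100)
Δp = p'−p = (-0.6092,0.2705); α = Δx/Fx = (-2437/4000) / (-2437/200) = 1/20
check: Δy/Fy = (541/2000) / (541/100) = 1/20 ✓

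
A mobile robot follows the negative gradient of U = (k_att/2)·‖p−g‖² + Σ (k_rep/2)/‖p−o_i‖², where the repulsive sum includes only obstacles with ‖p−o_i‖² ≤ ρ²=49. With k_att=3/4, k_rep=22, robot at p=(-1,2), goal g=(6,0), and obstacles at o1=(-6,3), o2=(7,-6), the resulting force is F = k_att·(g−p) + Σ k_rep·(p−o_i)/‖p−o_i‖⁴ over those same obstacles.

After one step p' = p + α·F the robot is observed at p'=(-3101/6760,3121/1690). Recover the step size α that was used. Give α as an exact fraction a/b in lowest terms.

F_att = 3/4·(g−p) = 3/4·(7,-2) = (5.2500,-1.5000)
o1: d²=26 ≤ ρ²=49; F_rep = 22·(5,-1)/26² = (0.1627,-0.0325)
o2: d²=128 > ρ²=49 → inactive
F = F_att + ΣF_rep = (5.4127,-1.5325)
Δp = p'−p = (0.5413,-0.1533); α = Δx/Fx = (3659/6760) / (3659/676) = 1/10
check: Δy/Fy = (-259/1690) / (-259/169) = 1/10 ✓

α = 1/10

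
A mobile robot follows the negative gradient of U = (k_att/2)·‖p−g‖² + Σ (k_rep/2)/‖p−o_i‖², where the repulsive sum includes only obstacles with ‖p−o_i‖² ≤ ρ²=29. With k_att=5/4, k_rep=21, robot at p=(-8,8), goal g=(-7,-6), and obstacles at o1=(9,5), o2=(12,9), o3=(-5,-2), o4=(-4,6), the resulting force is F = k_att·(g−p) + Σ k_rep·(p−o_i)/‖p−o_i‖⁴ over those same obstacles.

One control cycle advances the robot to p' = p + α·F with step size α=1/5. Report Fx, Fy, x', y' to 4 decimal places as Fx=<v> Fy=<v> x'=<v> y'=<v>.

F_att = 5/4·(g−p) = 5/4·(1,-14) = (1.2500,-17.5000)
o1: d²=298 > ρ²=29 → inactive
o2: d²=401 > ρ²=29 → inactive
o3: d²=109 > ρ²=29 → inactive
o4: d²=20 ≤ ρ²=29; F_rep = 21·(-4,2)/20² = (-0.2100,0.1050)
F = F_att + ΣF_rep = (1.0400,-17.3950)
p' = p + 1/5·F = (-7.7920,4.5210)

Fx=1.0400 Fy=-17.3950 x'=-7.7920 y'=4.5210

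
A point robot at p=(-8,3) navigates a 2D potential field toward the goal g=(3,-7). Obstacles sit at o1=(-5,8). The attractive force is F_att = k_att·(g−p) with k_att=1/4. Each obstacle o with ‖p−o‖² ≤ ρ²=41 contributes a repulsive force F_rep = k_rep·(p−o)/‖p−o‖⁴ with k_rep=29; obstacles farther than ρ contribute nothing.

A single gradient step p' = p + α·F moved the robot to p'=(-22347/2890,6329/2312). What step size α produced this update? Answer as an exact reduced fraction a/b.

α = 1/10

F_att = 1/4·(g−p) = 1/4·(11,-10) = (2.7500,-2.5000)
o1: d²=34 ≤ ρ²=41; F_rep = 29·(-3,-5)/34² = (-0.0753,-0.1254)
F = F_att + ΣF_rep = (2.6747,-2.6254)
Δp = p'−p = (0.2675,-0.2625); α = Δx/Fx = (773/2890) / (773/289) = 1/10
check: Δy/Fy = (-607/2312) / (-3035/1156) = 1/10 ✓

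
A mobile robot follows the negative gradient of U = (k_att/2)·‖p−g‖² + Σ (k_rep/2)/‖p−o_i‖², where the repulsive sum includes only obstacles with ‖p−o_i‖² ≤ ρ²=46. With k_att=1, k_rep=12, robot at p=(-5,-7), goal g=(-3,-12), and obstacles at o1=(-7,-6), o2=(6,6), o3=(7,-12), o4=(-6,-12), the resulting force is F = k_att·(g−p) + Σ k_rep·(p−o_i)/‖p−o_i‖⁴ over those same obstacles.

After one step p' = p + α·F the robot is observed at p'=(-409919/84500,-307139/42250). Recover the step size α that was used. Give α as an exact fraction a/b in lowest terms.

α = 1/20

F_att = 1·(g−p) = 1·(2,-5) = (2.0000,-5.0000)
o1: d²=5 ≤ ρ²=46; F_rep = 12·(2,-1)/5² = (0.9600,-0.4800)
o2: d²=290 > ρ²=46 → inactive
o3: d²=169 > ρ²=46 → inactive
o4: d²=26 ≤ ρ²=46; F_rep = 12·(1,5)/26² = (0.0178,0.0888)
F = F_att + ΣF_rep = (2.9778,-5.3912)
Δp = p'−p = (0.1489,-0.2696); α = Δx/Fx = (12581/84500) / (12581/4225) = 1/20
check: Δy/Fy = (-11389/42250) / (-22778/4225) = 1/20 ✓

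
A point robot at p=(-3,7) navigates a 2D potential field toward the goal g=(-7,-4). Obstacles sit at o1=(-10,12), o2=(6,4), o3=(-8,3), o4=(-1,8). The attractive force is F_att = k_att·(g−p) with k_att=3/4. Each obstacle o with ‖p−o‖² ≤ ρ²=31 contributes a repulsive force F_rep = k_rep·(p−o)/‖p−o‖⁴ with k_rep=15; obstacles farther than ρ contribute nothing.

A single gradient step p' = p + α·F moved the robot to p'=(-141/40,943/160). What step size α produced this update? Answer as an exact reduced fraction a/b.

F_att = 3/4·(g−p) = 3/4·(-4,-11) = (-3.0000,-8.2500)
o1: d²=74 > ρ²=31 → inactive
o2: d²=90 > ρ²=31 → inactive
o3: d²=41 > ρ²=31 → inactive
o4: d²=5 ≤ ρ²=31; F_rep = 15·(-2,-1)/5² = (-1.2000,-0.6000)
F = F_att + ΣF_rep = (-4.2000,-8.8500)
Δp = p'−p = (-0.5250,-1.1062); α = Δx/Fx = (-21/40) / (-21/5) = 1/8
check: Δy/Fy = (-177/160) / (-177/20) = 1/8 ✓

α = 1/8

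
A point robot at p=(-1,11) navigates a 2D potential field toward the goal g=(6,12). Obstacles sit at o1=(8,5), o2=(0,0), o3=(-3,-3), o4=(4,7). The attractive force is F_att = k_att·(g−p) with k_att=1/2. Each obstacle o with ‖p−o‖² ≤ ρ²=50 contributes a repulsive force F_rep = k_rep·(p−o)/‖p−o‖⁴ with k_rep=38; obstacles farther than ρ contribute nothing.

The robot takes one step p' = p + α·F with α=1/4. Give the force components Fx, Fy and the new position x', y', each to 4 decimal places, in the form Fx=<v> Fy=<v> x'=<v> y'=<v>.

F_att = 1/2·(g−p) = 1/2·(7,1) = (3.5000,0.5000)
o1: d²=117 > ρ²=50 → inactive
o2: d²=122 > ρ²=50 → inactive
o3: d²=200 > ρ²=50 → inactive
o4: d²=41 ≤ ρ²=50; F_rep = 38·(-5,4)/41² = (-0.1130,0.0904)
F = F_att + ΣF_rep = (3.3870,0.5904)
p' = p + 1/4·F = (-0.1533,11.1476)

Fx=3.3870 Fy=0.5904 x'=-0.1533 y'=11.1476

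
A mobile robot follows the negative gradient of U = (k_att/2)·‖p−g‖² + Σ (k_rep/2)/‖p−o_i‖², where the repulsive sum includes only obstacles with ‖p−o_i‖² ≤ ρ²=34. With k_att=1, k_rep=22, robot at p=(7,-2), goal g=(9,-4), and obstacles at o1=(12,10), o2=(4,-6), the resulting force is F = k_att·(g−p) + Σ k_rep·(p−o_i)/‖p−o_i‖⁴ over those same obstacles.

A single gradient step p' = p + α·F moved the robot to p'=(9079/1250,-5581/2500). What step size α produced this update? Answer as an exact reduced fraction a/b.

F_att = 1·(g−p) = 1·(2,-2) = (2.0000,-2.0000)
o1: d²=169 > ρ²=34 → inactive
o2: d²=25 ≤ ρ²=34; F_rep = 22·(3,4)/25² = (0.1056,0.1408)
F = F_att + ΣF_rep = (2.1056,-1.8592)
Δp = p'−p = (0.2632,-0.2324); α = Δx/Fx = (329/1250) / (1316/625) = 1/8
check: Δy/Fy = (-581/2500) / (-1162/625) = 1/8 ✓

α = 1/8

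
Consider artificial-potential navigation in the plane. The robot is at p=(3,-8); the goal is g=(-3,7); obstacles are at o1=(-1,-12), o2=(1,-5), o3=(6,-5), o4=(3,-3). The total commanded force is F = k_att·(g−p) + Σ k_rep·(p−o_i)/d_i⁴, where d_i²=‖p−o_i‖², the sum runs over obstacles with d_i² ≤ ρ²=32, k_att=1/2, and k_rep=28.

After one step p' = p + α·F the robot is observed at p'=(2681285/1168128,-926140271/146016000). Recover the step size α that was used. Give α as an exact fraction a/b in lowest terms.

F_att = 1/2·(g−p) = 1/2·(-6,15) = (-3.0000,7.5000)
o1: d²=32 ≤ ρ²=32; F_rep = 28·(4,4)/32² = (0.1094,0.1094)
o2: d²=13 ≤ ρ²=32; F_rep = 28·(2,-3)/13² = (0.3314,-0.4970)
o3: d²=18 ≤ ρ²=32; F_rep = 28·(-3,-3)/18² = (-0.2593,-0.2593)
o4: d²=25 ≤ ρ²=32; F_rep = 28·(0,-5)/25² = (0.0000,-0.2240)
F = F_att + ΣF_rep = (-2.8185,6.6291)
Δp = p'−p = (-0.7046,1.6573); α = Δx/Fx = (-823099/1168128) / (-823099/292032) = 1/4
check: Δy/Fy = (241987729/146016000) / (241987729/36504000) = 1/4 ✓

α = 1/4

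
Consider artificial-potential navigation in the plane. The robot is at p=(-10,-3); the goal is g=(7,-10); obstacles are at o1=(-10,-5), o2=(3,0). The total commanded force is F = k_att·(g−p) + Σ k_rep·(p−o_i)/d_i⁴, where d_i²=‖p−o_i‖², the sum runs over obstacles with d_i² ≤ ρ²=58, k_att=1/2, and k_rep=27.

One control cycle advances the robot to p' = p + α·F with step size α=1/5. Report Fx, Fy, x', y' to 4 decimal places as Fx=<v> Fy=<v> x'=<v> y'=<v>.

F_att = 1/2·(g−p) = 1/2·(17,-7) = (8.5000,-3.5000)
o1: d²=4 ≤ ρ²=58; F_rep = 27·(0,2)/4² = (0.0000,3.3750)
o2: d²=178 > ρ²=58 → inactive
F = F_att + ΣF_rep = (8.5000,-0.1250)
p' = p + 1/5·F = (-8.3000,-3.0250)

Fx=8.5000 Fy=-0.1250 x'=-8.3000 y'=-3.0250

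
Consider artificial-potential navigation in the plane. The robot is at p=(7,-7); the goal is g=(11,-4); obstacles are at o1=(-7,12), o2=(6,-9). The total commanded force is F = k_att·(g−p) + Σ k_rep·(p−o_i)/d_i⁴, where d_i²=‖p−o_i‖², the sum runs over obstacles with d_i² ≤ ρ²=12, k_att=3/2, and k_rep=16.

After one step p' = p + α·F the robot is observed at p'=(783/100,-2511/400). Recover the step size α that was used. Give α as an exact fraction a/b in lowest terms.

α = 1/8

F_att = 3/2·(g−p) = 3/2·(4,3) = (6.0000,4.5000)
o1: d²=557 > ρ²=12 → inactive
o2: d²=5 ≤ ρ²=12; F_rep = 16·(1,2)/5² = (0.6400,1.2800)
F = F_att + ΣF_rep = (6.6400,5.7800)
Δp = p'−p = (0.8300,0.7225); α = Δx/Fx = (83/100) / (166/25) = 1/8
check: Δy/Fy = (289/400) / (289/50) = 1/8 ✓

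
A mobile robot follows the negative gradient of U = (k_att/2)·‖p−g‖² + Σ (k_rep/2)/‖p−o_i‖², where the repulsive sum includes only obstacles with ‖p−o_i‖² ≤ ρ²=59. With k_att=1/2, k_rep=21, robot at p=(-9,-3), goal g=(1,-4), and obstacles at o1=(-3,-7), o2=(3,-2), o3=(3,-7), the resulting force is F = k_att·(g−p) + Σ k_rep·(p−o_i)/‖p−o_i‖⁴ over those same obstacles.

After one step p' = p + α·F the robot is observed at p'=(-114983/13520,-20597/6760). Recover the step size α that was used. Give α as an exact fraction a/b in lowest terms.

α = 1/10

F_att = 1/2·(g−p) = 1/2·(10,-1) = (5.0000,-0.5000)
o1: d²=52 ≤ ρ²=59; F_rep = 21·(-6,4)/52² = (-0.0466,0.0311)
o2: d²=145 > ρ²=59 → inactive
o3: d²=160 > ρ²=59 → inactive
F = F_att + ΣF_rep = (4.9534,-0.4689)
Δp = p'−p = (0.4953,-0.0469); α = Δx/Fx = (6697/13520) / (6697/1352) = 1/10
check: Δy/Fy = (-317/6760) / (-317/676) = 1/10 ✓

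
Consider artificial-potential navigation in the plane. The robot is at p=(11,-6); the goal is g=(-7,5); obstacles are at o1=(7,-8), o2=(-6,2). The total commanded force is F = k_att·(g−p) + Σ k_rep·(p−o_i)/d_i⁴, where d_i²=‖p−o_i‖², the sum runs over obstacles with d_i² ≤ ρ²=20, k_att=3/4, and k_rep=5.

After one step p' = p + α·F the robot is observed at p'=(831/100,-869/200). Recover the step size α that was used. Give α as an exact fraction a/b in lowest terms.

α = 1/5

F_att = 3/4·(g−p) = 3/4·(-18,11) = (-13.5000,8.2500)
o1: d²=20 ≤ ρ²=20; F_rep = 5·(4,2)/20² = (0.0500,0.0250)
o2: d²=353 > ρ²=20 → inactive
F = F_att + ΣF_rep = (-13.4500,8.2750)
Δp = p'−p = (-2.6900,1.6550); α = Δx/Fx = (-269/100) / (-269/20) = 1/5
check: Δy/Fy = (331/200) / (331/40) = 1/5 ✓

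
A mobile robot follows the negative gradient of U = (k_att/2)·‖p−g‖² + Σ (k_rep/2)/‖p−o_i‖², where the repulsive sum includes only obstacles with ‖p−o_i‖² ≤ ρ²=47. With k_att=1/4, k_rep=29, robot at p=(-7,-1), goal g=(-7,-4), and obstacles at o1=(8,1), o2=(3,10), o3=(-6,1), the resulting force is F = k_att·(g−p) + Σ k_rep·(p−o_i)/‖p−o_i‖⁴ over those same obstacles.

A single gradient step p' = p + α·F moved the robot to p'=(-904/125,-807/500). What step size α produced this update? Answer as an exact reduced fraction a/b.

α = 1/5

F_att = 1/4·(g−p) = 1/4·(0,-3) = (0.0000,-0.7500)
o1: d²=229 > ρ²=47 → inactive
o2: d²=221 > ρ²=47 → inactive
o3: d²=5 ≤ ρ²=47; F_rep = 29·(-1,-2)/5² = (-1.1600,-2.3200)
F = F_att + ΣF_rep = (-1.1600,-3.0700)
Δp = p'−p = (-0.2320,-0.6140); α = Δx/Fx = (-29/125) / (-29/25) = 1/5
check: Δy/Fy = (-307/500) / (-307/100) = 1/5 ✓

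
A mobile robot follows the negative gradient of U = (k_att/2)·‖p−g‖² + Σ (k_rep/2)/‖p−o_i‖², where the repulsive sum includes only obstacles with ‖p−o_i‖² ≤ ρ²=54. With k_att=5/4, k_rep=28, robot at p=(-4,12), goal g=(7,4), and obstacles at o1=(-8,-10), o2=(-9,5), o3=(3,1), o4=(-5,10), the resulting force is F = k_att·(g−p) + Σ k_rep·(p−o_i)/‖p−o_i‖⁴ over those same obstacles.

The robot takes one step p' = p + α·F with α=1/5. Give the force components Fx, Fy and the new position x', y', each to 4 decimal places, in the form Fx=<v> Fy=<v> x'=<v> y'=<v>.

F_att = 5/4·(g−p) = 5/4·(11,-8) = (13.7500,-10.0000)
o1: d²=500 > ρ²=54 → inactive
o2: d²=74 > ρ²=54 → inactive
o3: d²=170 > ρ²=54 → inactive
o4: d²=5 ≤ ρ²=54; F_rep = 28·(1,2)/5² = (1.1200,2.2400)
F = F_att + ΣF_rep = (14.8700,-7.7600)
p' = p + 1/5·F = (-1.0260,10.4480)

Fx=14.8700 Fy=-7.7600 x'=-1.0260 y'=10.4480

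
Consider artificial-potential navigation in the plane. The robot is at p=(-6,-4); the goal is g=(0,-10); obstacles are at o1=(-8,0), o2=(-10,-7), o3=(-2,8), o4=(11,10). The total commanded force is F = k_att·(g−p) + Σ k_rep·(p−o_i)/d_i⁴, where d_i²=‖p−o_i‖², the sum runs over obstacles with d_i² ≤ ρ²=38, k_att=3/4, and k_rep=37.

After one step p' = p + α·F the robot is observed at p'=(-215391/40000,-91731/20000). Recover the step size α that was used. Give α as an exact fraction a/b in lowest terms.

F_att = 3/4·(g−p) = 3/4·(6,-6) = (4.5000,-4.5000)
o1: d²=20 ≤ ρ²=38; F_rep = 37·(2,-4)/20² = (0.1850,-0.3700)
o2: d²=25 ≤ ρ²=38; F_rep = 37·(4,3)/25² = (0.2368,0.1776)
o3: d²=160 > ρ²=38 → inactive
o4: d²=485 > ρ²=38 → inactive
F = F_att + ΣF_rep = (4.9218,-4.6924)
Δp = p'−p = (0.6152,-0.5866); α = Δx/Fx = (24609/40000) / (24609/5000) = 1/8
check: Δy/Fy = (-11731/20000) / (-11731/2500) = 1/8 ✓

α = 1/8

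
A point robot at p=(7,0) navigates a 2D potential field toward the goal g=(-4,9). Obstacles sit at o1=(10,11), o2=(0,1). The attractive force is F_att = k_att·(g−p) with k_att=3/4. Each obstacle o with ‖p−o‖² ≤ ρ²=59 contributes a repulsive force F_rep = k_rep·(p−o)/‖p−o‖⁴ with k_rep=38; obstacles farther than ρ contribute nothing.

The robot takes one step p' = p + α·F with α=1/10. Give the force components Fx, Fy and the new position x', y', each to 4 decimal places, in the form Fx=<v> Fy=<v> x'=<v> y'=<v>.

Fx=-8.1436 Fy=6.7348 x'=6.1856 y'=0.6735

F_att = 3/4·(g−p) = 3/4·(-11,9) = (-8.2500,6.7500)
o1: d²=130 > ρ²=59 → inactive
o2: d²=50 ≤ ρ²=59; F_rep = 38·(7,-1)/50² = (0.1064,-0.0152)
F = F_att + ΣF_rep = (-8.1436,6.7348)
p' = p + 1/10·F = (6.1856,0.6735)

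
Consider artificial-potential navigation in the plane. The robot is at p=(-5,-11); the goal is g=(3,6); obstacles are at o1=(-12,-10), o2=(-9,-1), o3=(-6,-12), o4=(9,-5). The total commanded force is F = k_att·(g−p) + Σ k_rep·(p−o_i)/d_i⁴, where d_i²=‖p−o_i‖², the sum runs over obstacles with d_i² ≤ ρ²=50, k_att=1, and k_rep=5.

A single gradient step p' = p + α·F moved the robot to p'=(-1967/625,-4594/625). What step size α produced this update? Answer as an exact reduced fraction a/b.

F_att = 1·(g−p) = 1·(8,17) = (8.0000,17.0000)
o1: d²=50 ≤ ρ²=50; F_rep = 5·(7,-1)/50² = (0.0140,-0.0020)
o2: d²=116 > ρ²=50 → inactive
o3: d²=2 ≤ ρ²=50; F_rep = 5·(1,1)/2² = (1.2500,1.2500)
o4: d²=232 > ρ²=50 → inactive
F = F_att + ΣF_rep = (9.2640,18.2480)
Δp = p'−p = (1.8528,3.6496); α = Δx/Fx = (1158/625) / (1158/125) = 1/5
check: Δy/Fy = (2281/625) / (2281/125) = 1/5 ✓

α = 1/5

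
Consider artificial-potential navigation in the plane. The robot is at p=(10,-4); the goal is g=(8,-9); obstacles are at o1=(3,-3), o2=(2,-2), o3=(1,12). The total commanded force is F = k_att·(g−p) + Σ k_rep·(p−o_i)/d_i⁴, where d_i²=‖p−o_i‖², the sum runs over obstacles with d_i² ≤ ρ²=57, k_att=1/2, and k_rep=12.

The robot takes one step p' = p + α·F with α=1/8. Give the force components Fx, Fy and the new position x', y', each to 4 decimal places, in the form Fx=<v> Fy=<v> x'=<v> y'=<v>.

F_att = 1/2·(g−p) = 1/2·(-2,-5) = (-1.0000,-2.5000)
o1: d²=50 ≤ ρ²=57; F_rep = 12·(7,-1)/50² = (0.0336,-0.0048)
o2: d²=68 > ρ²=57 → inactive
o3: d²=337 > ρ²=57 → inactive
F = F_att + ΣF_rep = (-0.9664,-2.5048)
p' = p + 1/8·F = (9.8792,-4.3131)

Fx=-0.9664 Fy=-2.5048 x'=9.8792 y'=-4.3131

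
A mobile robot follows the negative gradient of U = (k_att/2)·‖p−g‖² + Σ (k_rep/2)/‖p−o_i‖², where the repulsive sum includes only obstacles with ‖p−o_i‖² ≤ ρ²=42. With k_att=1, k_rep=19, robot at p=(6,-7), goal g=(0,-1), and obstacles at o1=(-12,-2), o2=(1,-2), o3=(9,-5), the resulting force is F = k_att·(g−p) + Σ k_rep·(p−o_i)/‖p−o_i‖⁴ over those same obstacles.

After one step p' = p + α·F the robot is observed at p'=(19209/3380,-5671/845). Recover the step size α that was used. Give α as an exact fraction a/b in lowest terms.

F_att = 1·(g−p) = 1·(-6,6) = (-6.0000,6.0000)
o1: d²=349 > ρ²=42 → inactive
o2: d²=50 > ρ²=42 → inactive
o3: d²=13 ≤ ρ²=42; F_rep = 19·(-3,-2)/13² = (-0.3373,-0.2249)
F = F_att + ΣF_rep = (-6.3373,5.7751)
Δp = p'−p = (-0.3169,0.2888); α = Δx/Fx = (-1071/3380) / (-1071/169) = 1/20
check: Δy/Fy = (244/845) / (976/169) = 1/20 ✓

α = 1/20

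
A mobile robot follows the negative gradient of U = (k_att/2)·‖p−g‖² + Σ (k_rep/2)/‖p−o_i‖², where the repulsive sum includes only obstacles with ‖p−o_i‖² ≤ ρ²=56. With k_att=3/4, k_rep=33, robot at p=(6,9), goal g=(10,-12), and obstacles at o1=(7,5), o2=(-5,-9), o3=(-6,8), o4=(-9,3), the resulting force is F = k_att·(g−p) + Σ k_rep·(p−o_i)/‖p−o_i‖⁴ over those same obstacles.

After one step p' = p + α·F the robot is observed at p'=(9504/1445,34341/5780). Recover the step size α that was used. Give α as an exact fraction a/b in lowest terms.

F_att = 3/4·(g−p) = 3/4·(4,-21) = (3.0000,-15.7500)
o1: d²=17 ≤ ρ²=56; F_rep = 33·(-1,4)/17² = (-0.1142,0.4567)
o2: d²=445 > ρ²=56 → inactive
o3: d²=145 > ρ²=56 → inactive
o4: d²=261 > ρ²=56 → inactive
F = F_att + ΣF_rep = (2.8858,-15.2933)
Δp = p'−p = (0.5772,-3.0587); α = Δx/Fx = (834/1445) / (834/289) = 1/5
check: Δy/Fy = (-17679/5780) / (-17679/1156) = 1/5 ✓

α = 1/5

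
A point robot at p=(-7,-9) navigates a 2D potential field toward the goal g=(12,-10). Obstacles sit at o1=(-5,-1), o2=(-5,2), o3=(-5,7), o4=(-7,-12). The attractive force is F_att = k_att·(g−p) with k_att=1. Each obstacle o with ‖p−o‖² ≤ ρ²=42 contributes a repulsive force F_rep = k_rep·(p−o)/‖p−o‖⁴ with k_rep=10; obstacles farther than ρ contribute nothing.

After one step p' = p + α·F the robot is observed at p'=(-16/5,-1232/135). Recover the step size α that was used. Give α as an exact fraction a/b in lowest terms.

α = 1/5

F_att = 1·(g−p) = 1·(19,-1) = (19.0000,-1.0000)
o1: d²=68 > ρ²=42 → inactive
o2: d²=125 > ρ²=42 → inactive
o3: d²=260 > ρ²=42 → inactive
o4: d²=9 ≤ ρ²=42; F_rep = 10·(0,3)/9² = (0.0000,0.3704)
F = F_att + ΣF_rep = (19.0000,-0.6296)
Δp = p'−p = (3.8000,-0.1259); α = Δx/Fx = (19/5) / (19) = 1/5
check: Δy/Fy = (-17/135) / (-17/27) = 1/5 ✓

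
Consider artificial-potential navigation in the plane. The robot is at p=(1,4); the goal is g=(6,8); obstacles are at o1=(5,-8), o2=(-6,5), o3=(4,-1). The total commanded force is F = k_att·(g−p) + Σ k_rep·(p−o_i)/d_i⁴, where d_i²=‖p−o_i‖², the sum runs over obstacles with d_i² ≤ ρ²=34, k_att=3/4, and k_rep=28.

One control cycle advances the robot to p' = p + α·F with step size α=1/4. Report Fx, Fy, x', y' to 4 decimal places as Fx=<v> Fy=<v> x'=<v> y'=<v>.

Fx=3.6773 Fy=3.1211 x'=1.9193 y'=4.7803

F_att = 3/4·(g−p) = 3/4·(5,4) = (3.7500,3.0000)
o1: d²=160 > ρ²=34 → inactive
o2: d²=50 > ρ²=34 → inactive
o3: d²=34 ≤ ρ²=34; F_rep = 28·(-3,5)/34² = (-0.0727,0.1211)
F = F_att + ΣF_rep = (3.6773,3.1211)
p' = p + 1/4·F = (1.9193,4.7803)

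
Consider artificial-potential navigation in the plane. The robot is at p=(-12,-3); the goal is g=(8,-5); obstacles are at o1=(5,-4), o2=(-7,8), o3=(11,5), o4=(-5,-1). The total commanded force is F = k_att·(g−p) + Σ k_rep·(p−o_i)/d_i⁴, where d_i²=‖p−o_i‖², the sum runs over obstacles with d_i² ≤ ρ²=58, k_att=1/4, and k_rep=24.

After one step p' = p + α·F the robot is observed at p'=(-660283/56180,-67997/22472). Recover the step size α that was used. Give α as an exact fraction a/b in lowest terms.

F_att = 1/4·(g−p) = 1/4·(20,-2) = (5.0000,-0.5000)
o1: d²=290 > ρ²=58 → inactive
o2: d²=146 > ρ²=58 → inactive
o3: d²=593 > ρ²=58 → inactive
o4: d²=53 ≤ ρ²=58; F_rep = 24·(-7,-2)/53² = (-0.0598,-0.0171)
F = F_att + ΣF_rep = (4.9402,-0.5171)
Δp = p'−p = (0.2470,-0.0259); α = Δx/Fx = (13877/56180) / (13877/2809) = 1/20
check: Δy/Fy = (-581/22472) / (-2905/5618) = 1/20 ✓

α = 1/20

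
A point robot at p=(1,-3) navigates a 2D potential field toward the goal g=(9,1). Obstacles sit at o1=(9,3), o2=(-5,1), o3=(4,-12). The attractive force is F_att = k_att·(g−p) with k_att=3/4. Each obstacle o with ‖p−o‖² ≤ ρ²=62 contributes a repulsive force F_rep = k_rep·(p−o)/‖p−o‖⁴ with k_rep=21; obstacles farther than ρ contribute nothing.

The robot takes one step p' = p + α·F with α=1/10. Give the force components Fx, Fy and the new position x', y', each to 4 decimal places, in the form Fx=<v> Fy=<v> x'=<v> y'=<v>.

Fx=6.0466 Fy=2.9689 x'=1.6047 y'=-2.7031

F_att = 3/4·(g−p) = 3/4·(8,4) = (6.0000,3.0000)
o1: d²=100 > ρ²=62 → inactive
o2: d²=52 ≤ ρ²=62; F_rep = 21·(6,-4)/52² = (0.0466,-0.0311)
o3: d²=90 > ρ²=62 → inactive
F = F_att + ΣF_rep = (6.0466,2.9689)
p' = p + 1/10·F = (1.6047,-2.7031)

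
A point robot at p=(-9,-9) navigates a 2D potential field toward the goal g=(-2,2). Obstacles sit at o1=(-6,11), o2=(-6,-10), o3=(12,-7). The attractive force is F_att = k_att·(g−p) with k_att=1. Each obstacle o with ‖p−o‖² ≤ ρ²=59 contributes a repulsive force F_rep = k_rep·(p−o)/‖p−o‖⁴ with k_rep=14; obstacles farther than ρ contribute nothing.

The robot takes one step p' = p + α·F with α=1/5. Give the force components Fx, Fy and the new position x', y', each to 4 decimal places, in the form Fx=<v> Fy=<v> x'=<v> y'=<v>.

Fx=6.5800 Fy=11.1400 x'=-7.6840 y'=-6.7720

F_att = 1·(g−p) = 1·(7,11) = (7.0000,11.0000)
o1: d²=409 > ρ²=59 → inactive
o2: d²=10 ≤ ρ²=59; F_rep = 14·(-3,1)/10² = (-0.4200,0.1400)
o3: d²=445 > ρ²=59 → inactive
F = F_att + ΣF_rep = (6.5800,11.1400)
p' = p + 1/5·F = (-7.6840,-6.7720)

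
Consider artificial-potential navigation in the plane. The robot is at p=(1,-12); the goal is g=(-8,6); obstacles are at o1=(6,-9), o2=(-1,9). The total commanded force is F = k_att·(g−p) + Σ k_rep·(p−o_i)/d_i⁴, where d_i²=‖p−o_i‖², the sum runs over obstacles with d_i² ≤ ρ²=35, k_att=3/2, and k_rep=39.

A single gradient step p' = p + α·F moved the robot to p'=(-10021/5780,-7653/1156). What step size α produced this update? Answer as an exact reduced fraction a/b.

F_att = 3/2·(g−p) = 3/2·(-9,18) = (-13.5000,27.0000)
o1: d²=34 ≤ ρ²=35; F_rep = 39·(-5,-3)/34² = (-0.1687,-0.1012)
o2: d²=445 > ρ²=35 → inactive
F = F_att + ΣF_rep = (-13.6687,26.8988)
Δp = p'−p = (-2.7337,5.3798); α = Δx/Fx = (-15801/5780) / (-15801/1156) = 1/5
check: Δy/Fy = (6219/1156) / (31095/1156) = 1/5 ✓

α = 1/5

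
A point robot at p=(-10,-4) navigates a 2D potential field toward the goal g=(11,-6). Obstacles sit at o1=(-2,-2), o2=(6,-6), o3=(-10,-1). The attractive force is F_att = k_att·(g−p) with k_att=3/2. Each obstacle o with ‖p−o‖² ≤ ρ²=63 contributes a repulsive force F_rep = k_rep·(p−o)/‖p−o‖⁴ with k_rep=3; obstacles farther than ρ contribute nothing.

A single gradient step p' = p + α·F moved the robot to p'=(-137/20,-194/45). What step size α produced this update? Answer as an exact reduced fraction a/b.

α = 1/10

F_att = 3/2·(g−p) = 3/2·(21,-2) = (31.5000,-3.0000)
o1: d²=68 > ρ²=63 → inactive
o2: d²=260 > ρ²=63 → inactive
o3: d²=9 ≤ ρ²=63; F_rep = 3·(0,-3)/9² = (0.0000,-0.1111)
F = F_att + ΣF_rep = (31.5000,-3.1111)
Δp = p'−p = (3.1500,-0.3111); α = Δx/Fx = (63/20) / (63/2) = 1/10
check: Δy/Fy = (-14/45) / (-28/9) = 1/10 ✓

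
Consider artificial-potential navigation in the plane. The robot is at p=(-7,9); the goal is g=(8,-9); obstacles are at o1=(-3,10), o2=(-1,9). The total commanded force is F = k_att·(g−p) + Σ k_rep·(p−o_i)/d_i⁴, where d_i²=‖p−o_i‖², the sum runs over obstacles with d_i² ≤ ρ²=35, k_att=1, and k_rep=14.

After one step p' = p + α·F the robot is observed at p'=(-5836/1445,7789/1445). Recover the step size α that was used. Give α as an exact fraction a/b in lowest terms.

F_att = 1·(g−p) = 1·(15,-18) = (15.0000,-18.0000)
o1: d²=17 ≤ ρ²=35; F_rep = 14·(-4,-1)/17² = (-0.1938,-0.0484)
o2: d²=36 > ρ²=35 → inactive
F = F_att + ΣF_rep = (14.8062,-18.0484)
Δp = p'−p = (2.9612,-3.6097); α = Δx/Fx = (4279/1445) / (4279/289) = 1/5
check: Δy/Fy = (-5216/1445) / (-5216/289) = 1/5 ✓

α = 1/5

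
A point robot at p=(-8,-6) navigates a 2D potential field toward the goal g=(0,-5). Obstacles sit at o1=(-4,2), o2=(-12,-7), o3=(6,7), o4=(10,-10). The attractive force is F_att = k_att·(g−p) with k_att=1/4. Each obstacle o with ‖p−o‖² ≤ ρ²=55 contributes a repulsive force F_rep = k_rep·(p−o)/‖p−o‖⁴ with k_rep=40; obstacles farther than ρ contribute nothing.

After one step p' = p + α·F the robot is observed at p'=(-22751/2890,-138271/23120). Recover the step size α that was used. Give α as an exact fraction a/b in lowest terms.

F_att = 1/4·(g−p) = 1/4·(8,1) = (2.0000,0.2500)
o1: d²=80 > ρ²=55 → inactive
o2: d²=17 ≤ ρ²=55; F_rep = 40·(4,1)/17² = (0.5536,0.1384)
o3: d²=365 > ρ²=55 → inactive
o4: d²=340 > ρ²=55 → inactive
F = F_att + ΣF_rep = (2.5536,0.3884)
Δp = p'−p = (0.1277,0.0194); α = Δx/Fx = (369/2890) / (738/289) = 1/20
check: Δy/Fy = (449/23120) / (449/1156) = 1/20 ✓

α = 1/20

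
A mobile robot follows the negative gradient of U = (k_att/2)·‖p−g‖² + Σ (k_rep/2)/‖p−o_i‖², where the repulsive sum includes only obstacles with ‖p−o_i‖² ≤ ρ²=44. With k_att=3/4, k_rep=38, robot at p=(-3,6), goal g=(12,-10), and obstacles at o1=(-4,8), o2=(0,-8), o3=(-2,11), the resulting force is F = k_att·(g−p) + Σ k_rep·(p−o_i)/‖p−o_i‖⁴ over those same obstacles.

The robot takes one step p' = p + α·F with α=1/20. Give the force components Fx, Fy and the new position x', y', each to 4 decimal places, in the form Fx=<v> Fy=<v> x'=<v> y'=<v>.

F_att = 3/4·(g−p) = 3/4·(15,-16) = (11.2500,-12.0000)
o1: d²=5 ≤ ρ²=44; F_rep = 38·(1,-2)/5² = (1.5200,-3.0400)
o2: d²=205 > ρ²=44 → inactive
o3: d²=26 ≤ ρ²=44; F_rep = 38·(-1,-5)/26² = (-0.0562,-0.2811)
F = F_att + ΣF_rep = (12.7138,-15.3211)
p' = p + 1/20·F = (-2.3643,5.2339)

Fx=12.7138 Fy=-15.3211 x'=-2.3643 y'=5.2339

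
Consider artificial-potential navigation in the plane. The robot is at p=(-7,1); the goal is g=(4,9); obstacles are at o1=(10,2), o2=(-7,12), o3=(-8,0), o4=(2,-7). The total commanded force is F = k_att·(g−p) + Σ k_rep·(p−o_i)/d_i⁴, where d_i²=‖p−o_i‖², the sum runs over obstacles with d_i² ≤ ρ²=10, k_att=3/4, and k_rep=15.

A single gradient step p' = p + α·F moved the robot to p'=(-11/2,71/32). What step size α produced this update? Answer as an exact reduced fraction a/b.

F_att = 3/4·(g−p) = 3/4·(11,8) = (8.2500,6.0000)
o1: d²=290 > ρ²=10 → inactive
o2: d²=121 > ρ²=10 → inactive
o3: d²=2 ≤ ρ²=10; F_rep = 15·(1,1)/2² = (3.7500,3.7500)
o4: d²=145 > ρ²=10 → inactive
F = F_att + ΣF_rep = (12.0000,9.7500)
Δp = p'−p = (1.5000,1.2188); α = Δx/Fx = (3/2) / (12) = 1/8
check: Δy/Fy = (39/32) / (39/4) = 1/8 ✓

α = 1/8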